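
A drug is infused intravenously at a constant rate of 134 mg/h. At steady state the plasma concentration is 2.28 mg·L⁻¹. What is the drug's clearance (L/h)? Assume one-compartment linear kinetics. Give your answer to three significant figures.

58.8 L/h

At steady state, infusion rate = CL × Css, so CL = rate / Css.
CL = 134 / 2.28 = 58.77 L/h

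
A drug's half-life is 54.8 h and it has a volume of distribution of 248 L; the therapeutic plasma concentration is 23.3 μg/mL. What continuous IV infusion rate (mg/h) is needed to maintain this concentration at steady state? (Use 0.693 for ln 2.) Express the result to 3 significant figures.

73.1 mg/h

CL = ln 2 · Vd / t½ = 0.693 × 248.0 / 54.8 = 3.136 L/h
Infusion rate = CL × Css = 3.136 × 23.3 = 73.07 mg/h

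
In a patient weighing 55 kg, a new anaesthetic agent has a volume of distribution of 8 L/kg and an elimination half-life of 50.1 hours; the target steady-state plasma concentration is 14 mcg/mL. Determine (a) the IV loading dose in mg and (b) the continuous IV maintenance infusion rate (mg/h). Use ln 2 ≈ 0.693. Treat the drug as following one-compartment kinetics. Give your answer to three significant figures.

Vd = 8 L/kg × 55 kg = 440.0 L
LD = Vd × C = 440.0 × 14 = 6160 mg
CL = 0.693 × Vd / t½ = 0.693 × 440.0 / 50.1 = 6.086 L/h
Infusion rate = CL × Css = 6.086 × 14 = 85.20 mg/h

(a) 6160 mg; (b) 85.2 mg/h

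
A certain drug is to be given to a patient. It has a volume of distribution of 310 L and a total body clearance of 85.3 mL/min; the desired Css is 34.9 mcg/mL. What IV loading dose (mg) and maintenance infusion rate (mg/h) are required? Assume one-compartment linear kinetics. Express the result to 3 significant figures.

(a) 10800 mg; (b) 179 mg/h

Loading dose = Vd × C = 310.0 × 34.9 = 10820 mg
CL = 85.3 mL/min = 85.3 × 0.06 = 5.118 L/h
Maintenance infusion rate = CL × Css = 5.118 × 34.9 = 178.6 mg/h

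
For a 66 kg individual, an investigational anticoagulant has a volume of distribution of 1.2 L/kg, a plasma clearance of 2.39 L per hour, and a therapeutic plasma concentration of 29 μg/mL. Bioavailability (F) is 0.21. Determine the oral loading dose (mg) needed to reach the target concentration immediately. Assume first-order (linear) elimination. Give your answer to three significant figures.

10900 mg

Vd(total) = 66 kg × 1.2 L/kg = 79.20 L
LD is governed by Vd — clearance does not enter the loading-dose calculation.
LD = Vd × C / F = 79.20 × 29.00 / 0.21 = 10940 mg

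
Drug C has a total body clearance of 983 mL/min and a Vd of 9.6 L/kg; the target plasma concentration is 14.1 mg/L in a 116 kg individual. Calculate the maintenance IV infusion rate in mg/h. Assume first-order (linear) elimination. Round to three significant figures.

832 mg/h

CL = 983 mL/min = 983 × 0.06 = 58.98 L/h
R₀ = 58.98 × 14.1 = 831.6 mg/h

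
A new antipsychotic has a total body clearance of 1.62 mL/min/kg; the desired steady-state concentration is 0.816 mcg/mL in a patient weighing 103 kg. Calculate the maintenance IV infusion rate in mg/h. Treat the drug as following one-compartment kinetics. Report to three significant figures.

8.17 mg/h

CL = 1.62 mL/min/kg × 103 kg = 166.9 mL/min = 166.9 × 60/1000 = 10.01 L/h
At steady state, infusion rate equals elimination rate: rate in = CL × Css.
R₀ = 10.01 × 0.816 = 8.168 mg/h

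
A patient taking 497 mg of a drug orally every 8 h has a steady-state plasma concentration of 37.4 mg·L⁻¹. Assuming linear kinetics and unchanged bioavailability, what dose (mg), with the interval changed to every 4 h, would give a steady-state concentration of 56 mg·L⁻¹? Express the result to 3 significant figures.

372 mg

For first-order elimination, Css ∝ F·D/(CL·τ); F and CL are unchanged, so Css ∝ D/τ.
D₂ = D₁ × (Css,target / Css,current) × (τ₂/τ₁) = 497 × (56/37.4) × (4/8) = 372.1 mg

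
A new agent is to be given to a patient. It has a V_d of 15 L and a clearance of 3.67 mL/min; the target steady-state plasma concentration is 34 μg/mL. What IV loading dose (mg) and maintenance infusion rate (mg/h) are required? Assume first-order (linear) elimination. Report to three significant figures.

(a) 510 mg; (b) 7.49 mg/h

Loading: fill Vd to C_target → 15.00 L × 34 mg/L = 510.0 mg
CL = 3.67 mL/min × 60/1000 = 0.2202 L/h
Maintenance infusion rate = CL × Css = 0.2202 × 34 = 7.487 mg/h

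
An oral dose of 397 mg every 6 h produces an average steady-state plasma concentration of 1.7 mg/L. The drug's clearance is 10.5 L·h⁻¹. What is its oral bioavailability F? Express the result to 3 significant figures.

F·D/τ = CL·Css at steady state → F = CL·Css·τ / D.
F = 10.5 × 1.7 × 6 / 397 = 0.270

0.270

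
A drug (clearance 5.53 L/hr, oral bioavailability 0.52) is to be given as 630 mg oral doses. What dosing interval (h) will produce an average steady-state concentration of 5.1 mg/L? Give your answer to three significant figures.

11.6 h

F·D/τ = CL·Css → τ = F·D / (CL·Css).
τ = 0.52 × 630 / (5.53 × 5.1) = 11.62 h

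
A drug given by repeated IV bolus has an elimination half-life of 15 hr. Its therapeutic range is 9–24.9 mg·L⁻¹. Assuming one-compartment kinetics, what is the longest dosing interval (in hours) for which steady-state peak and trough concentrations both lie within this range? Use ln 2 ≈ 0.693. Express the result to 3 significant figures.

k = 0.693 / t½ = 0.693 / 15 = 0.04620 h⁻¹
Between IV bolus doses, concentration decays as C = C₀·e^(−kτ), so C_peak/C_trough = e^(kτ).
τ_max = ln(C_peak/C_trough) / k = ln(24.9/9) / 0.04620 = 1.018 / 0.04620 = 22.03 h

22.0 h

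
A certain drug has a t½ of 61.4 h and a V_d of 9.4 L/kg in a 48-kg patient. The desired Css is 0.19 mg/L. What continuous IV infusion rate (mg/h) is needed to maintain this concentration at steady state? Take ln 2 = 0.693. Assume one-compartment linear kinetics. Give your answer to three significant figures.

0.968 mg/h

Vd = 9.4 L/kg × 48 kg = 451.2 L
k = 0.693/61.4 = 0.01129 h⁻¹, so CL = k·Vd = 0.01129 × 451.2 = 5.094 L/h
Infusion rate = CL × Css = 5.094 × 0.19 = 0.9679 mg/h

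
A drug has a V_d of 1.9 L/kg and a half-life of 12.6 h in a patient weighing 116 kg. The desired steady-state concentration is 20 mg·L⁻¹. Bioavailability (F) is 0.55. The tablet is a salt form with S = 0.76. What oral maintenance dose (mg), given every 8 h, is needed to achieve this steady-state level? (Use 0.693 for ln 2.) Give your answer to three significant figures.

4640 mg

Total Vd = 1.9 × 116 = 220.4 L
CL = 0.693 × Vd / t½ = 0.693 × 220.4 / 12.6 = 12.12 L/h
D = CL × Css × τ / F / S = 12.12 × 20 × 8 / 0.55 / 0.76 = 4639 mg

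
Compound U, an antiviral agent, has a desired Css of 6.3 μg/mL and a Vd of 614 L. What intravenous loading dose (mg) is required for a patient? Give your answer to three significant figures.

LD = Vd × C = 614.0 × 6.300 = 3868 mg

3870 mg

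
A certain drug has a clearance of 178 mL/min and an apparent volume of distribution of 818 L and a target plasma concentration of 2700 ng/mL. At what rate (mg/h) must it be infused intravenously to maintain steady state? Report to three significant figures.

28.8 mg/h

CL = 178 mL/min × 60/1000 = 10.68 L/h
C = 2700 ng/mL = 2.700 mg/L
Vd does not affect the maintenance rate; only clearance governs steady-state input.
Rate = CL × Css = 10.68 × 2.7 = 28.84 mg/h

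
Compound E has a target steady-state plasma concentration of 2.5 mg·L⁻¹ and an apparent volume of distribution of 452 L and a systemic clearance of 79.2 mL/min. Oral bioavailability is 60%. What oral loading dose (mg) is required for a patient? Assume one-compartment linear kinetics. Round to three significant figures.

1880 mg

The loading dose fills Vd to the target concentration.
LD = Vd × C / F = 452.0 × 2.500 / 0.6 = 1883 mg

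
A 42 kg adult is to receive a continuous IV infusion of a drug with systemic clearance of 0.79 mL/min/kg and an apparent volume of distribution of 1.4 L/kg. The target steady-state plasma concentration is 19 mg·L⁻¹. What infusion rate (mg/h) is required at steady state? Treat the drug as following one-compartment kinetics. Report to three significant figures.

CL = 0.79 mL/min/kg × 42 kg = 33.18 mL/min = 33.18 × 60/1000 = 1.991 L/h
Vd does not affect the maintenance rate; only clearance governs steady-state input.
Infusion rate = CL · Css = 1.991 L/h × 19 mg/L = 37.83 mg/h

37.8 mg/h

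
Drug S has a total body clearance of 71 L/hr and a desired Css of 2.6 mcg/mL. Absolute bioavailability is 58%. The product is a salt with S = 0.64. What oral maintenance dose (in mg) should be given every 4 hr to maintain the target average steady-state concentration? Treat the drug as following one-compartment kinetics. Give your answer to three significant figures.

At steady state, dose per interval replaces the amount cleared in that interval: F·S·D/τ = CL·Css.
D = CL × Css × τ / F / S = 71.00 × 2.6 × 4 / 0.58 / 0.64 = 1989 mg

1990 mg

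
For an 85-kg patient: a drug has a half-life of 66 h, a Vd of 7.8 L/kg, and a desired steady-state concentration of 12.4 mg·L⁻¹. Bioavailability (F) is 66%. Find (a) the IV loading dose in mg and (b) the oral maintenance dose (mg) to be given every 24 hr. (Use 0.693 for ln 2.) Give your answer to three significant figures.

Vd = 7.8 L/kg × 85 kg = 663.0 L
LD = Vd × C = 663.0 × 12.4 = 8221 mg
CL = 0.693 × Vd / t½ = 0.693 × 663.0 / 66 = 6.962 L/h
D = CL × Css × τ / F = 6.962 × 12.4 × 24 / 0.66 = 3139 mg

(a) 8220 mg; (b) 3140 mg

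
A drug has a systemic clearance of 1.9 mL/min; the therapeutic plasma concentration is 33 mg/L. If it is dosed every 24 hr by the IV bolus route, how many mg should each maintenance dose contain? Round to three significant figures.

CL = 1.9 mL/min = 1.9 × 0.06 = 0.1140 L/h
D = CL × Css × τ = 0.1140 × 33 × 24 = 90.29 mg

90.3 mg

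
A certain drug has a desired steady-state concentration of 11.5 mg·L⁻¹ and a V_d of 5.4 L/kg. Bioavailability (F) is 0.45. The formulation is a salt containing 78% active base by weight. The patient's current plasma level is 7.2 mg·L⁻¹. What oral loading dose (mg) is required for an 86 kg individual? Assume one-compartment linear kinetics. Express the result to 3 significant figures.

Vd(total) = 86 kg × 5.4 L/kg = 464.4 L
Concentration deficit ΔC = 11.5 − 7.2 = 4.300 mg/L
LD = Vd × ΔC / F / S = 464.4 × 4.300 / 0.45 / 0.78 = 5689 mg

5690 mg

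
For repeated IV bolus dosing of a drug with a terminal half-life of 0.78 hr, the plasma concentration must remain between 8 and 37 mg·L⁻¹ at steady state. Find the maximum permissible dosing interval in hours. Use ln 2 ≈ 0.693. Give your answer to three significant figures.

k = 0.693 / t½ = 0.693 / 0.78 = 0.8885 h⁻¹
Between IV bolus doses, concentration decays as C = C₀·e^(−kτ), so C_peak/C_trough = e^(kτ).
τ_max = ln(C_peak/C_trough) / k = ln(37/8) / 0.8885 = 1.531 / 0.8885 = 1.723 h

1.72 h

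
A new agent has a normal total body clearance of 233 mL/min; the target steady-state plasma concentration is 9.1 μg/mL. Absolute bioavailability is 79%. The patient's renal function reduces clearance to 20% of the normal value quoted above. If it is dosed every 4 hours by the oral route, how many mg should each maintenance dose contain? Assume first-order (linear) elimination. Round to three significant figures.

CL = 233 mL/min = 233 × 0.06 = 13.98 L/h
Patient clearance = 0.2 × 13.98 = 2.796 L/h
D = CL × Css × τ / F = 2.796 × 9.1 × 4 / 0.79 = 128.8 mg

129 mg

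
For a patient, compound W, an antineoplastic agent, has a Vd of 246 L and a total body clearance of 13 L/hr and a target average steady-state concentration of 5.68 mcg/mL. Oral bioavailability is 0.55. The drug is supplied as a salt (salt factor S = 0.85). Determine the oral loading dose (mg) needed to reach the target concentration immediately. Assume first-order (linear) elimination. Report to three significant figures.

LD = Vd × C / F / S = 246.0 × 5.680 / 0.55 / 0.85 = 2989 mg

2990 mg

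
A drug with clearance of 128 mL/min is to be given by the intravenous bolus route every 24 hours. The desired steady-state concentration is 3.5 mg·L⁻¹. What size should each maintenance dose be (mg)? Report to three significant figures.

CL = 128 mL/min = 128 × 0.06 = 7.680 L/h
D = CL × Css × τ = 7.680 × 3.5 × 24 = 645.1 mg

645 mg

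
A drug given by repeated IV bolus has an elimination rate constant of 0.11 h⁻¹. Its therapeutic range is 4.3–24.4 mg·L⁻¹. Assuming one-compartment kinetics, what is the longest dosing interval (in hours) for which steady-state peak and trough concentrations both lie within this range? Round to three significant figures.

15.8 h

Between IV bolus doses, concentration decays as C = C₀·e^(−kτ), so C_peak/C_trough = e^(kτ).
τ_max = ln(C_peak/C_trough) / k = ln(24.4/4.3) / 0.1100 = 1.736 / 0.1100 = 15.78 h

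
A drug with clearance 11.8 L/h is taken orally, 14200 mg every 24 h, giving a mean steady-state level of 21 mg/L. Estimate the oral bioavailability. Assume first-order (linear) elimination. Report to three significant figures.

0.419

F·D/τ = CL·Css at steady state → F = CL·Css·τ / D.
F = 11.8 × 21 × 24 / 14200 = 0.419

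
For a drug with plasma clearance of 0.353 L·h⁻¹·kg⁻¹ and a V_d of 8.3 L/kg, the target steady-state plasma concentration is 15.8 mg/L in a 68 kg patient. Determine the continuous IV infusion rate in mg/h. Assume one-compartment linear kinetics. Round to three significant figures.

CL = 0.353 L·h⁻¹·kg⁻¹ × 68 kg = 24.00 L/h
Rate = CL × Css = 24.00 × 15.8 = 379.2 mg/h

379 mg/h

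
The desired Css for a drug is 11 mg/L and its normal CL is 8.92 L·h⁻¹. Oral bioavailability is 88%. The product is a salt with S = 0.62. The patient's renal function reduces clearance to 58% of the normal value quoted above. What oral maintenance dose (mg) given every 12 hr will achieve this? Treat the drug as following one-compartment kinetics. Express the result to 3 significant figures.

1250 mg

Patient clearance = 0.58 × 8.920 = 5.174 L/h
D = CL × Css × τ / F / S = 5.174 × 11 × 12 / 0.88 / 0.62 = 1252 mg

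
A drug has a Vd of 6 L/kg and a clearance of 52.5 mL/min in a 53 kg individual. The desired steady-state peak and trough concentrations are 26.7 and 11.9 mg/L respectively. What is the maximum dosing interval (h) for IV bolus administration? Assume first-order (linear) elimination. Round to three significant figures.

Vd(total) = 53 kg × 6 L/kg = 318.0 L
Convert clearance: 52.5 mL/min × 60 min/h ÷ 1000 mL/L = 3.150 L/h
k = CL / Vd = 3.150 / 318.0 = 0.009906 h⁻¹
Between IV bolus doses, concentration decays as C = C₀·e^(−kτ), so C_peak/C_trough = e^(kτ).
τ_max = ln(C_peak/C_trough) / k = ln(26.7/11.9) / 0.009906 = 0.8081 / 0.009906 = 81.58 h

81.6 h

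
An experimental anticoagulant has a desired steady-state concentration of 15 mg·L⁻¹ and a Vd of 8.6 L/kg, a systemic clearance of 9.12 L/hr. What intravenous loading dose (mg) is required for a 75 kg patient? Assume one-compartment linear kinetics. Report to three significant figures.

9680 mg

Vd = 8.6 L/kg × 75 kg = 645.0 L
The loading dose fills Vd to the target concentration; clearance is irrelevant here.
LD = Vd × C = 645.0 × 15.00 = 9675 mg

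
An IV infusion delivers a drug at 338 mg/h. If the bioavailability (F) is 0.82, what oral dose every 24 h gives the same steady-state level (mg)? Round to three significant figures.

To maintain the same Css, the systemic dosing rate must be unchanged: F·D/τ = infusion rate.
D = rate × τ / F = 338 × 24 / 0.82 = 9893 mg

9890 mg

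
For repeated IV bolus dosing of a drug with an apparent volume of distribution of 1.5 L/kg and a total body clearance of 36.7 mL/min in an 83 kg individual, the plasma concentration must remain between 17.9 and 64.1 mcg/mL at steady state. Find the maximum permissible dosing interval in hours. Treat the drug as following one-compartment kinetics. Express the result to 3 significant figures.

Vd(total) = 83 kg × 1.5 L/kg = 124.5 L
CL = 36.7 mL/min × 60/1000 = 2.202 L/h
k = CL / Vd = 2.202 / 124.5 = 0.01769 h⁻¹
Between IV bolus doses, concentration decays as C = C₀·e^(−kτ), so C_peak/C_trough = e^(kτ).
τ_max = ln(C_peak/C_trough) / k = ln(64.1/17.9) / 0.01769 = 1.276 / 0.01769 = 72.13 h

72.1 h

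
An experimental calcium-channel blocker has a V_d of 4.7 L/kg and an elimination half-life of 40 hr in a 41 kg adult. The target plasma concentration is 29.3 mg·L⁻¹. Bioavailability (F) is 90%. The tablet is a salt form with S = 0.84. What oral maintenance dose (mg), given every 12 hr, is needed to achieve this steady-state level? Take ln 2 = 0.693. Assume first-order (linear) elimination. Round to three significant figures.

Vd = 4.7 L/kg × 41 kg = 192.7 L
CL = ln 2 · Vd / t½ = 0.693 × 192.7 / 40 = 3.339 L/h
D = CL × Css × τ / F / S = 3.339 × 29.3 × 12 / 0.9 / 0.84 = 1553 mg

1550 mg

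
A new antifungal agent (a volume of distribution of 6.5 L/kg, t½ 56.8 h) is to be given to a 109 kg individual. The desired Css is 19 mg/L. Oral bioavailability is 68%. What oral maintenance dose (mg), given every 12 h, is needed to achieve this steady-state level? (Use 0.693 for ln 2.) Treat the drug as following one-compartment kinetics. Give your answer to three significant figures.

2900 mg

Vd = 6.5 L/kg × 109 kg = 708.5 L
CL = ln 2 · Vd / t½ = 0.693 × 708.5 / 56.8 = 8.644 L/h
D = CL × Css × τ / F = 8.644 × 19 × 12 / 0.68 = 2898 mg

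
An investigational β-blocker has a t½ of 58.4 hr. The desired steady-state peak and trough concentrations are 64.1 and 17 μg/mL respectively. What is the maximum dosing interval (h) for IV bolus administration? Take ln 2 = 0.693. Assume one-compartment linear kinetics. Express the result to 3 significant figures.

k = 0.693 / t½ = 0.693 / 58.4 = 0.01187 h⁻¹
Between IV bolus doses, concentration decays as C = C₀·e^(−kτ), so C_peak/C_trough = e^(kτ).
τ_max = ln(C_peak/C_trough) / k = ln(64.1/17) / 0.01187 = 1.327 / 0.01187 = 111.8 h

112 h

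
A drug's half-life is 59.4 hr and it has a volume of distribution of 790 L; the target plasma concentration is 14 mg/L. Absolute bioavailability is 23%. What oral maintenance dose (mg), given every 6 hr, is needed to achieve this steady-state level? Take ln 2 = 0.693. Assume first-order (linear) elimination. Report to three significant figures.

CL = ln 2 · Vd / t½ = 0.693 × 790.0 / 59.4 = 9.217 L/h
D = CL × Css × τ / F = 9.217 × 14 × 6 / 0.23 = 3366 mg

3370 mg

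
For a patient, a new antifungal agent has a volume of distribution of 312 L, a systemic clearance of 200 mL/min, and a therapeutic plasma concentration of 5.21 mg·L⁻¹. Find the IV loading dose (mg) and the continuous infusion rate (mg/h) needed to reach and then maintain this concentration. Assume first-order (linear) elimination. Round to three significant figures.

(a) 1630 mg; (b) 62.5 mg/h

Loading dose = Vd × C = 312.0 × 5.21 = 1626 mg
CL = 200 mL/min × 60/1000 = 12.00 L/h
Infusion rate = 12.00 L/h × 5.21 mg/L = 62.52 mg/h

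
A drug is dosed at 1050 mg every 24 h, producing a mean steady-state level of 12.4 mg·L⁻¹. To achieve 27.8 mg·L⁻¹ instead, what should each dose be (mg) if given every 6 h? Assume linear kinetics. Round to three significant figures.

589 mg

With linear kinetics, Css is proportional to dose rate (D/τ) at fixed clearance.
D₂ = D₁ × (Css,target / Css,current) × (τ₂/τ₁) = 1050 × (27.8/12.4) × (6/24) = 588.5 mg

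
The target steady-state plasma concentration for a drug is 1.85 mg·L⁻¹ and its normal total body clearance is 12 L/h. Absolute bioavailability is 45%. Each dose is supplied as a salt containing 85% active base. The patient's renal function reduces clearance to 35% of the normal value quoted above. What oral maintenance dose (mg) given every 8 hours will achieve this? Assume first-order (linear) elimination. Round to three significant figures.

Patient clearance = 0.35 × 12.00 = 4.200 L/h
At steady state, dose per interval replaces the amount cleared in that interval: F·S·D/τ = CL·Css.
D = CL × Css × τ / F / S = 4.200 × 1.85 × 8 / 0.45 / 0.85 = 162.5 mg

163 mg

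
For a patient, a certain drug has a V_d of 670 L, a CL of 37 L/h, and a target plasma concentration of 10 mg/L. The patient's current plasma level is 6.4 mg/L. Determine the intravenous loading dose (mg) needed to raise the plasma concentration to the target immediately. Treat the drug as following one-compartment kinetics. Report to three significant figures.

2410 mg

Concentration deficit ΔC = 10 − 6.4 = 3.600 mg/L
LD = Vd × ΔC = 670.0 × 3.600 = 2412 mg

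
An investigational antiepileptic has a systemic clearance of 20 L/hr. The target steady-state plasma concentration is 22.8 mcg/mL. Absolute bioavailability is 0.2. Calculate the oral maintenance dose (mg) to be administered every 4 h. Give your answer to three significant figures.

9120 mg

D = CL × Css × τ / F = 20.00 × 22.8 × 4 / 0.2 = 9120 mg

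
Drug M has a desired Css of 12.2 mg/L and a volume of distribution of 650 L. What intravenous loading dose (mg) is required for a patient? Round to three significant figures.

7930 mg

The loading dose fills Vd to the target concentration.
LD = Vd × C = 650.0 × 12.20 = 7930 mg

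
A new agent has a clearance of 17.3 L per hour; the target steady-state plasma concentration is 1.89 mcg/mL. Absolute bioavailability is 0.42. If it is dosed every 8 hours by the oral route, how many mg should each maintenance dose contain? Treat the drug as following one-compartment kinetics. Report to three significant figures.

623 mg

D = CL × Css × τ / F = 17.30 × 1.89 × 8 / 0.42 = 622.8 mg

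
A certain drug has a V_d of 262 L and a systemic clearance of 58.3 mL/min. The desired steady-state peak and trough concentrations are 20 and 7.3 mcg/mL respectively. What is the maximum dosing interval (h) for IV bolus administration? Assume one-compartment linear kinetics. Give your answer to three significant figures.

CL = 58.3 mL/min × 60/1000 = 3.498 L/h
k = CL / Vd = 3.498 / 262.0 = 0.01335 h⁻¹
Between IV bolus doses, concentration decays as C = C₀·e^(−kτ), so C_peak/C_trough = e^(kτ).
τ_max = ln(C_peak/C_trough) / k = ln(20/7.3) / 0.01335 = 1.008 / 0.01335 = 75.51 h

75.5 h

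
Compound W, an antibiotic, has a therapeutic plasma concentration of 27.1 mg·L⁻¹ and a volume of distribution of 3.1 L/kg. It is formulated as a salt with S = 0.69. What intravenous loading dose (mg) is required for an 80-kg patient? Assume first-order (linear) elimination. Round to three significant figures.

9740 mg

Total Vd = 3.1 × 80 = 248.0 L
LD = Vd × C / S = 248.0 × 27.10 / 0.69 = 9740 mg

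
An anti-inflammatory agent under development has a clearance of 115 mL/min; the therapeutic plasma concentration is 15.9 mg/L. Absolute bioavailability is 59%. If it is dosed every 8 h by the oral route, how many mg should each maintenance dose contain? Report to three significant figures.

1490 mg

CL = 115 mL/min × 60/1000 = 6.900 L/h
At steady state, dose per interval replaces the amount cleared in that interval: F·D/τ = CL·Css.
D = CL × Css × τ / F = 6.900 × 15.9 × 8 / 0.59 = 1488 mg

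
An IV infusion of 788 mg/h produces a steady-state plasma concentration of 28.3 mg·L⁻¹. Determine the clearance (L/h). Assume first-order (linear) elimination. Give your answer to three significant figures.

At steady state, infusion rate = CL × Css, so CL = rate / Css.
CL = 788 / 28.3 = 27.84 L/h

27.8 L/h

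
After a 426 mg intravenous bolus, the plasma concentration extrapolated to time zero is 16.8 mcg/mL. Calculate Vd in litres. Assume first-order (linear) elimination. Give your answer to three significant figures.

25.4 L

Immediately after an IV bolus, C₀ = Dose / Vd, so Vd = Dose / C₀.
Vd = 426 / 16.8 = 25.36 L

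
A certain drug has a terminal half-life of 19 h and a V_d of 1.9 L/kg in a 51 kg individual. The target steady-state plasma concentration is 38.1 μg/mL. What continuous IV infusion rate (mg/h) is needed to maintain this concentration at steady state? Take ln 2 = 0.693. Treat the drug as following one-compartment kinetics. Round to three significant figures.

Total Vd = 1.9 × 51 = 96.90 L
CL = ln 2 · Vd / t½ = 0.693 × 96.90 / 19 = 3.534 L/h
Infusion rate = CL × Css = 3.534 × 38.1 = 134.6 mg/h

135 mg/h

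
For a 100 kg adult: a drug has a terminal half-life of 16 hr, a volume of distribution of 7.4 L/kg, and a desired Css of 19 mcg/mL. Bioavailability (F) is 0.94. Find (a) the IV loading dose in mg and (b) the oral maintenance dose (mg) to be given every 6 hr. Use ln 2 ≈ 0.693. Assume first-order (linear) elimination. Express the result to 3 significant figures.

(a) 14100 mg; (b) 3890 mg

Vd = 7.4 L/kg × 100 kg = 740.0 L
LD = Vd × C = 740.0 × 19 = 14060 mg
CL = 0.693 × Vd / t½ = 0.693 × 740.0 / 16 = 32.05 L/h
D = CL × Css × τ / F = 32.05 × 19 × 6 / 0.94 = 3887 mg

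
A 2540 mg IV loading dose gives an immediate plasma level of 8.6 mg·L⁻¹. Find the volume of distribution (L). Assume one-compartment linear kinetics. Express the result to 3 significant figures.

Immediately after an IV bolus, C₀ = Dose / Vd, so Vd = Dose / C₀.
Vd = 2540 / 8.6 = 295.3 L

295 L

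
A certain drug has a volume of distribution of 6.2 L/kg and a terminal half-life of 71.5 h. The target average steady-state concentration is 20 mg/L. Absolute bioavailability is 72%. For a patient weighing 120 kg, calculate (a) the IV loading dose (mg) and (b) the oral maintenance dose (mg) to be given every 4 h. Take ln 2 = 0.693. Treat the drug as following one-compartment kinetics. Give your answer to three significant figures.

Vd = 6.2 L/kg × 120 kg = 744.0 L
LD = Vd × C = 744.0 × 20 = 14880 mg
CL = 0.693 × Vd / t½ = 0.693 × 744.0 / 71.5 = 7.211 L/h
D = CL × Css × τ / F = 7.211 × 20 × 4 / 0.72 = 801.2 mg

(a) 14900 mg; (b) 801 mg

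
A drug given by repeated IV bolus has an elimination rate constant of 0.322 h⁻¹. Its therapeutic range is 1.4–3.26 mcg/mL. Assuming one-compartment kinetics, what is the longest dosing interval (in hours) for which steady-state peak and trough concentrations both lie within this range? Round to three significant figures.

Between IV bolus doses, concentration decays as C = C₀·e^(−kτ), so C_peak/C_trough = e^(kτ).
τ_max = ln(C_peak/C_trough) / k = ln(3.26/1.4) / 0.3220 = 0.8453 / 0.3220 = 2.625 h

2.63 h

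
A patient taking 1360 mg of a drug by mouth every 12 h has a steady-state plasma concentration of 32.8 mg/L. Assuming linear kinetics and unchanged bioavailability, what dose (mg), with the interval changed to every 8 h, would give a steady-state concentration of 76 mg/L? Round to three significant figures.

For first-order elimination, Css ∝ F·D/(CL·τ); F and CL are unchanged, so Css ∝ D/τ.
D₂ = D₁ × (Css,target / Css,current) × (τ₂/τ₁) = 1360 × (76/32.8) × (8/12) = 2101 mg

2100 mg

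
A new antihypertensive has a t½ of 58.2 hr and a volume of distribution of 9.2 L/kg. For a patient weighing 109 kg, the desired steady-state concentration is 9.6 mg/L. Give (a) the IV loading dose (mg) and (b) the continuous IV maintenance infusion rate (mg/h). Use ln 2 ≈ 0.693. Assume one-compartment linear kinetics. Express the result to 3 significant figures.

(a) 9630 mg; (b) 115 mg/h

Vd(total) = 109 kg × 9.2 L/kg = 1003 L
LD = Vd × C = 1003 × 9.6 = 9629 mg
CL = 0.693 × Vd / t½ = 0.693 × 1003 / 58.2 = 11.94 L/h
Infusion rate = CL × Css = 11.94 × 9.6 = 114.6 mg/h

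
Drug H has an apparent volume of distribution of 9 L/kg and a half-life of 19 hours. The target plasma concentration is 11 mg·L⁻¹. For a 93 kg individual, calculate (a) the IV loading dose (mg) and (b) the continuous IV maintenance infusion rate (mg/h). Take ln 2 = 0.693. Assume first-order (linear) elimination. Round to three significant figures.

Vd = 9 L/kg × 93 kg = 837.0 L
LD = Vd × C = 837.0 × 11 = 9207 mg
CL = 0.693 × Vd / t½ = 0.693 × 837.0 / 19 = 30.53 L/h
Infusion rate = CL × Css = 30.53 × 11 = 335.8 mg/h

(a) 9210 mg; (b) 336 mg/h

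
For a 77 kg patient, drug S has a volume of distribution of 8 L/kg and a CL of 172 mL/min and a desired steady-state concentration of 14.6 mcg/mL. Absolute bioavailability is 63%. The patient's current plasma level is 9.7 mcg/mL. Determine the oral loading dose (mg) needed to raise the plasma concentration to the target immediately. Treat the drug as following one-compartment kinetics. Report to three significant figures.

Total Vd = 8 × 77 = 616.0 L
Concentration deficit ΔC = 14.6 − 9.7 = 4.900 mg/L
LD = Vd × ΔC / F = 616.0 × 4.900 / 0.63 = 4791 mg

4790 mg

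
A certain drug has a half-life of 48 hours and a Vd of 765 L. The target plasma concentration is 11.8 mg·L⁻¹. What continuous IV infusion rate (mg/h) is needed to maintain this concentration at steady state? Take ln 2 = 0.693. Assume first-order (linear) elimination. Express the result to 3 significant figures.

130 mg/h

CL = 0.693 × Vd / t½ = 0.693 × 765.0 / 48 = 11.04 L/h
Infusion rate = CL × Css = 11.04 × 11.8 = 130.3 mg/h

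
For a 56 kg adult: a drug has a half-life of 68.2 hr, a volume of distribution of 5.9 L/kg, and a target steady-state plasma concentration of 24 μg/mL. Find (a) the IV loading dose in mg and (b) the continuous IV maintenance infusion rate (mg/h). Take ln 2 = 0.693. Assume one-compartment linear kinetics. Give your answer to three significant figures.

Total Vd = 5.9 × 56 = 330.4 L
LD = Vd × C = 330.4 × 24 = 7930 mg
CL = 0.693 × Vd / t½ = 0.693 × 330.4 / 68.2 = 3.357 L/h
Infusion rate = CL × Css = 3.357 × 24 = 80.57 mg/h

(a) 7930 mg; (b) 80.6 mg/h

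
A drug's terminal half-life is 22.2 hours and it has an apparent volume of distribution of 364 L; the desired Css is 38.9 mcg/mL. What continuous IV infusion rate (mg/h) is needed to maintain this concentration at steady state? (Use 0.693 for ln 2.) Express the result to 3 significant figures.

CL = ln 2 · Vd / t½ = 0.693 × 364.0 / 22.2 = 11.36 L/h
Infusion rate = CL × Css = 11.36 × 38.9 = 441.9 mg/h

442 mg/h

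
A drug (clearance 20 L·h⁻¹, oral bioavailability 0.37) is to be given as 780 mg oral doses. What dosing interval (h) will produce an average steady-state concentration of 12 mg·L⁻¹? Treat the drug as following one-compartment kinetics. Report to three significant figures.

F·D/τ = CL·Css → τ = F·D / (CL·Css).
τ = 0.37 × 780 / (20 × 12) = 1.203 h

1.20 h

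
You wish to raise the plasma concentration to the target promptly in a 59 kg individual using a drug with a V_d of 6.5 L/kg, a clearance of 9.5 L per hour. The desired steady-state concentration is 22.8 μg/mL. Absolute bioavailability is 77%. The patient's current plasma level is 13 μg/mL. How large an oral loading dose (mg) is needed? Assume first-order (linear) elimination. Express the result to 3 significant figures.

Vd = 6.5 L/kg × 59 kg = 383.5 L
Loading dose depends on Vd (not clearance): it fills the distribution volume.
Concentration deficit ΔC = 22.8 − 13 = 9.800 mg/L
LD = Vd × ΔC / F = 383.5 × 9.800 / 0.77 = 4881 mg

4880 mg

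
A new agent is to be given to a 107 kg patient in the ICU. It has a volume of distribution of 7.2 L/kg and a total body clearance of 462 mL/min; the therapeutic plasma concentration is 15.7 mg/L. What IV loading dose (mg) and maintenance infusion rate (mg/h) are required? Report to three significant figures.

Vd(total) = 107 kg × 7.2 L/kg = 770.4 L
Loading dose = Vd × C = 770.4 × 15.7 = 12100 mg
Convert clearance: 462 mL/min × 60 min/h ÷ 1000 mL/L = 27.72 L/h
Maintenance: replace elimination → rate = CL × Css = 27.72 × 15.7 = 435.2 mg/h

(a) 12100 mg; (b) 435 mg/h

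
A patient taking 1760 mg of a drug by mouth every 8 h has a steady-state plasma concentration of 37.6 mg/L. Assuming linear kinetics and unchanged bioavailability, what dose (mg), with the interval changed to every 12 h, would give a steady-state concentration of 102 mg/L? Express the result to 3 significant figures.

With linear kinetics, Css is proportional to dose rate (D/τ) at fixed clearance.
D₂ = D₁ × (Css,target / Css,current) × (τ₂/τ₁) = 1760 × (102/37.6) × (12/8) = 7162 mg

7160 mg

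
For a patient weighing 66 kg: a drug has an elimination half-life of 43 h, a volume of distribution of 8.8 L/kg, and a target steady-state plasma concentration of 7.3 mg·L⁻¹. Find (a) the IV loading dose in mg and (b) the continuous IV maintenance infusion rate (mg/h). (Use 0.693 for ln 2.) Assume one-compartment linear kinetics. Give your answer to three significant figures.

Vd(total) = 66 kg × 8.8 L/kg = 580.8 L
LD = Vd × C = 580.8 × 7.3 = 4240 mg
CL = 0.693 × Vd / t½ = 0.693 × 580.8 / 43 = 9.360 L/h
Infusion rate = CL × Css = 9.360 × 7.3 = 68.33 mg/h

(a) 4240 mg; (b) 68.3 mg/h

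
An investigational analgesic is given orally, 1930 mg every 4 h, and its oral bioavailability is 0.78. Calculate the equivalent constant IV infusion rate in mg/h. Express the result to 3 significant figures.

376 mg/h

Equivalent systemic input: infusion rate = F·D/τ.
Rate = 0.78 × 1930 / 4 = 376.4 mg/h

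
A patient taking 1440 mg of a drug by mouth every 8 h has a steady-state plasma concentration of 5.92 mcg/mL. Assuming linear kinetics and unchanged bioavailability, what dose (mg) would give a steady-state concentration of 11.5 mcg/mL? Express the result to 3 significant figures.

2800 mg

For first-order elimination, Css ∝ F·D/(CL·τ); F and CL are unchanged, so Css ∝ D/τ.
D₂ = D₁ × (Css,target / Css,current) = 1440 × 11.5/5.92 = 2797 mg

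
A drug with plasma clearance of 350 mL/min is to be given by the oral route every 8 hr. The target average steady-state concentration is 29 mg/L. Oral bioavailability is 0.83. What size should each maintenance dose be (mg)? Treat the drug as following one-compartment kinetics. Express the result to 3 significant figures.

5870 mg

CL = 350 mL/min × 60/1000 = 21.00 L/h
D = CL × Css × τ / F = 21.00 × 29 × 8 / 0.83 = 5870 mg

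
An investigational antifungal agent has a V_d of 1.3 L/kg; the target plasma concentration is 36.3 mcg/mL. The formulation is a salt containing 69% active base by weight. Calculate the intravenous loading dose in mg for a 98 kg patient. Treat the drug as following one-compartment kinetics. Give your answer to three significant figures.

6700 mg

Vd = 1.3 L/kg × 98 kg = 127.4 L
LD = Vd × C / S = 127.4 × 36.30 / 0.69 = 6702 mg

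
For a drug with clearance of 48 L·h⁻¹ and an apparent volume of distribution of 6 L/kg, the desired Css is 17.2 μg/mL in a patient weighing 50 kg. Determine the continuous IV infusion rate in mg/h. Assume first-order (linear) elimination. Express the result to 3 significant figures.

At steady state, infusion rate equals elimination rate: rate in = CL × Css.
Rate = CL × Css = 48.00 × 17.2 = 825.6 mg/h

826 mg/h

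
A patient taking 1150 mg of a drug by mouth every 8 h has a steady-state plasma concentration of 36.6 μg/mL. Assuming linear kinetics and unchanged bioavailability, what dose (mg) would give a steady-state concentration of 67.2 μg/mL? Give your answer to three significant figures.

For first-order elimination, Css ∝ F·D/(CL·τ); F and CL are unchanged, so Css ∝ D/τ.
D₂ = D₁ × (Css,target / Css,current) = 1150 × 67.2/36.6 = 2111 mg

2110 mg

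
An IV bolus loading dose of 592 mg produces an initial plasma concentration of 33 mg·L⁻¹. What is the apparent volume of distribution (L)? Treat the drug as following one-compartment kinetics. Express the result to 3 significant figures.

Immediately after an IV bolus, C₀ = Dose / Vd, so Vd = Dose / C₀.
Vd = 592 / 33 = 17.94 L

17.9 L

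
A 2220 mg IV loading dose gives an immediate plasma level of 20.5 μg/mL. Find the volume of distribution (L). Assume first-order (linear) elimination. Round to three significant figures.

108 L

Immediately after an IV bolus, C₀ = Dose / Vd, so Vd = Dose / C₀.
Vd = 2220 / 20.5 = 108.3 L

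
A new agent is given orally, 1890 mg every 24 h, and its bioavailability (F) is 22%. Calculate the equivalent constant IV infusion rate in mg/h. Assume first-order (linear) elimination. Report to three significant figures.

Equivalent systemic input: infusion rate = F·D/τ.
Rate = 0.22 × 1890 / 24 = 17.33 mg/h

17.3 mg/h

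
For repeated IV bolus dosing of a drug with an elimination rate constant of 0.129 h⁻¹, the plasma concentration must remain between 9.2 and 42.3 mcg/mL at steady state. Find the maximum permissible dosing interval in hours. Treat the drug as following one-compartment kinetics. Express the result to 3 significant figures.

11.8 h

Between IV bolus doses, concentration decays as C = C₀·e^(−kτ), so C_peak/C_trough = e^(kτ).
τ_max = ln(C_peak/C_trough) / k = ln(42.3/9.2) / 0.1290 = 1.526 / 0.1290 = 11.83 h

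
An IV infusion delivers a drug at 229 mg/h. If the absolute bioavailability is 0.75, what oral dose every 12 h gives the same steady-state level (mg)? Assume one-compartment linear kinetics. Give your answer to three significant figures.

To maintain the same Css, the systemic dosing rate must be unchanged: F·D/τ = infusion rate.
D = rate × τ / F = 229 × 12 / 0.75 = 3664 mg

3660 mg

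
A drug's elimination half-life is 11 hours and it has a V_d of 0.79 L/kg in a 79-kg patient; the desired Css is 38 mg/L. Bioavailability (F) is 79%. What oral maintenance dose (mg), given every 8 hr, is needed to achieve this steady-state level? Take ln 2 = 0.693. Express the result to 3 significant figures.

Vd = 0.79 L/kg × 79 kg = 62.41 L
CL = 0.693 × Vd / t½ = 0.693 × 62.41 / 11 = 3.932 L/h
D = CL × Css × τ / F = 3.932 × 38 × 8 / 0.79 = 1513 mg

1510 mg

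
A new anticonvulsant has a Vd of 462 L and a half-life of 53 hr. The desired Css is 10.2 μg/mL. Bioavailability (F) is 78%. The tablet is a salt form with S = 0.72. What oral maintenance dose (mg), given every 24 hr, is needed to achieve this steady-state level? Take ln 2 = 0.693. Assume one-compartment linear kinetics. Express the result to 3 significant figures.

k = 0.693/53 = 0.01308 h⁻¹, so CL = k·Vd = 0.01308 × 462.0 = 6.043 L/h
D = CL × Css × τ / F / S = 6.043 × 10.2 × 24 / 0.78 / 0.72 = 2634 mg

2630 mg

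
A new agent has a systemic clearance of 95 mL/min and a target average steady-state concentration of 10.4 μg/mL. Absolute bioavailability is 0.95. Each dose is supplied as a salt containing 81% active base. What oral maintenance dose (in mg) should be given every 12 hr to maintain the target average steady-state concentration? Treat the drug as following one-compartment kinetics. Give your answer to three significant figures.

924 mg

CL = 95 mL/min = 95 × 0.06 = 5.700 L/h
D = CL × Css × τ / F / S = 5.700 × 10.4 × 12 / 0.95 / 0.81 = 924.4 mg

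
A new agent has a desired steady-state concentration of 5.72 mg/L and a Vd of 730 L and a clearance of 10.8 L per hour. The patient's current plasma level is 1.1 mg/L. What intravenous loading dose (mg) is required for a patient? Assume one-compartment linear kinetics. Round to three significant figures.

Concentration deficit ΔC = 5.72 − 1.1 = 4.620 mg/L
LD = Vd × ΔC = 730.0 × 4.620 = 3373 mg

3370 mg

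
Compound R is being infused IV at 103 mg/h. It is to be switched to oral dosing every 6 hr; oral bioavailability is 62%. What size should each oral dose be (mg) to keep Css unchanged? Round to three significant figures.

To maintain the same Css, the systemic dosing rate must be unchanged: F·D/τ = infusion rate.
D = rate × τ / F = 103 × 6 / 0.62 = 996.8 mg

997 mg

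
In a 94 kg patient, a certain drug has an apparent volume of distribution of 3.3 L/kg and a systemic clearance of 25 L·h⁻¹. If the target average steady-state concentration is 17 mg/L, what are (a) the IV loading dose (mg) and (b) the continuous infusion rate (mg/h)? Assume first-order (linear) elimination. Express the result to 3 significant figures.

Total Vd = 3.3 × 94 = 310.2 L
Loading dose = Vd × C = 310.2 × 17 = 5273 mg
Maintenance infusion rate = CL × Css = 25.00 × 17 = 425.0 mg/h

(a) 5270 mg; (b) 425 mg/h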